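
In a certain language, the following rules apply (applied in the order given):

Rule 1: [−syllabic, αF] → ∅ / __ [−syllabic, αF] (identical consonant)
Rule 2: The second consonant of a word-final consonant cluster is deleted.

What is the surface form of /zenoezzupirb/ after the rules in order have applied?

zenoezupir

Rule 1 (degemination): /zz/ is a geminate; the first /z/ deletes. /zenoezzupirb/ → zenoezupirb.
Rule 2 (final cluster simplification): /b/ is the second consonant of a word-final cluster /rb/, so it deletes. /zenoezupirb/ → zenoezupir.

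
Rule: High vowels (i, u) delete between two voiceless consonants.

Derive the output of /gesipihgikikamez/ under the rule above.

/i/ is a high vowel flanked by voiceless consonants /s/ and /p/, so it deletes.
/i/ is a high vowel flanked by voiceless consonants /p/ and /h/, so it deletes.
/i/ is a high vowel flanked by voiceless consonants /k/ and /k/, so it deletes.
The other instance of /i/ does not occur in the required environment and remains unchanged.
Surface form: [gesphgikkamez].

gesphgikkamez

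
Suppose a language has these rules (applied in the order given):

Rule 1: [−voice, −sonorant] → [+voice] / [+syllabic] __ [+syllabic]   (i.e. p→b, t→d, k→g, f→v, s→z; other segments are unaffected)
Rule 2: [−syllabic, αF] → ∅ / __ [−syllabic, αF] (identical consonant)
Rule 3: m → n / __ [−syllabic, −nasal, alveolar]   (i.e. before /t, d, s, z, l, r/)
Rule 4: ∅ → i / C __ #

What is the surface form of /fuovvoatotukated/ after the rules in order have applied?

Rule 1 (intervocalic voicing): /t/ is a voiceless obstruent between vowels /a/ and /o/, so it voices to [d]. /t/ is a voiceless obstruent between vowels /o/ and /u/, so it voices to [d]. /k/ is a voiceless obstruent between vowels /u/ and /a/, so it voices to [g]. /t/ is a voiceless obstruent between vowels /a/ and /e/, so it voices to [d]. /fuovvoatotukated/ → fuovvoadodugaded.
Rule 2 (degemination): /vv/ is a geminate; the first /v/ deletes. /fuovvoadodugaded/ → fuovoadodugaded.
Rule 3 (nasal place assimilation): no segment meets the environment; /fuovoadodugaded/ is unchanged.
Rule 4 (final i-epenthesis): the form ends in the consonant /d/, so [i] is inserted word-finally. /fuovoadodugaded/ → fuovoadodugadedi.

fuovoadodugadedi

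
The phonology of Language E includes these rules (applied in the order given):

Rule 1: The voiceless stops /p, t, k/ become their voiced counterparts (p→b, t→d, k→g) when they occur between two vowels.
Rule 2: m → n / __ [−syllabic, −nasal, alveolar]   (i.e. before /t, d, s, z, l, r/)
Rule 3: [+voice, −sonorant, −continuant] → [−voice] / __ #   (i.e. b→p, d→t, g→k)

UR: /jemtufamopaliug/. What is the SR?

jentufamobaliuk

Rule 1 (intervocalic voicing): /p/ is a voiceless stop between vowels /o/ and /a/, so it voices to [b]. /jemtufamopaliug/ → jemtufamobaliug.
Rule 2 (nasal place assimilation): /m/ precedes the alveolar consonant /t/, so it assimilates in place to [n]. /jemtufamobaliug/ → jentufamobaliug.
Rule 3 (final devoicing): /g/ is a voiced stop in word-final position, so it devoices to [k]. /jentufamobaliug/ → jentufamobaliuk.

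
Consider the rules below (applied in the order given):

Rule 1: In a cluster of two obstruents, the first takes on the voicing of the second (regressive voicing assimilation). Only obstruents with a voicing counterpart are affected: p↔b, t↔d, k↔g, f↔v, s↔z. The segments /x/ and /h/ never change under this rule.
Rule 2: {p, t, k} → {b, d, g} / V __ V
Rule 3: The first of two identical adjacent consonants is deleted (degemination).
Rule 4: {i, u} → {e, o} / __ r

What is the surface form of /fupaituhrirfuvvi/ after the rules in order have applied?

Rule 1 (regressive voicing assimilation): no segment meets the environment; /fupaituhrirfuvvi/ is unchanged.
Rule 2 (intervocalic voicing): /p/ is a voiceless stop between vowels /u/ and /a/, so it voices to [b]. /t/ is a voiceless stop between vowels /i/ and /u/, so it voices to [d]. /fupaituhrirfuvvi/ → fubaiduhrirfuvvi.
Rule 3 (degemination): /vv/ is a geminate; the first /v/ deletes. /fubaiduhrirfuvvi/ → fubaiduhrirfuvi.
Rule 4 (pre-rhotic lowering): /i/ is a high vowel immediately before /r/, so it lowers to [e]. /fubaiduhrirfuvi/ → fubaiduhrerfuvi.

fubaiduhrerfuvi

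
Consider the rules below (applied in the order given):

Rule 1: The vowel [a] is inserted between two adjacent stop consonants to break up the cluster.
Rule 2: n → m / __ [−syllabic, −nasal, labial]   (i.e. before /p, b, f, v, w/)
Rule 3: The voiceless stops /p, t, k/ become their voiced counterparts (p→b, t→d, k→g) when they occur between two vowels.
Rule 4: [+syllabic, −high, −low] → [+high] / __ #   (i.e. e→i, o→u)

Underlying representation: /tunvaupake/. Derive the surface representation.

tumvaubagi

Rule 1 (stop-cluster a-epenthesis): no segment meets the environment; /tunvaupake/ is unchanged.
Rule 2 (nasal place assimilation): /n/ precedes the labial consonant /v/, so it assimilates in place to [m]. /tunvaupake/ → tumvaupake.
Rule 3 (intervocalic voicing): /p/ is a voiceless stop between vowels /u/ and /a/, so it voices to [b]. /k/ is a voiceless stop between vowels /a/ and /e/, so it voices to [g]. /tumvaupake/ → tumvaubage.
Rule 4 (final vowel raising): /e/ is a mid vowel in word-final position, so it raises to [i]. /tumvaubage/ → tumvaubagi.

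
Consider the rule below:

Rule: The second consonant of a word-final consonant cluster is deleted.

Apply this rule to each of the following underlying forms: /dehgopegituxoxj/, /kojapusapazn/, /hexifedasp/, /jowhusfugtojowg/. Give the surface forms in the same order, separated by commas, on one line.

dehgopegituxox, kojapusapaz, hexifedas, jowhusfugtojow

/dehgopegituxoxj/: /j/ is the second consonant of a word-final cluster /xj/, so it deletes. → [dehgopegituxox].
/kojapusapazn/: /n/ is the second consonant of a word-final cluster /zn/, so it deletes. → [kojapusapaz].
/hexifedasp/: /p/ is the second consonant of a word-final cluster /sp/, so it deletes. → [hexifedas].
/jowhusfugtojowg/: /g/ is the second consonant of a word-final cluster /wg/, so it deletes. → [jowhusfugtojow].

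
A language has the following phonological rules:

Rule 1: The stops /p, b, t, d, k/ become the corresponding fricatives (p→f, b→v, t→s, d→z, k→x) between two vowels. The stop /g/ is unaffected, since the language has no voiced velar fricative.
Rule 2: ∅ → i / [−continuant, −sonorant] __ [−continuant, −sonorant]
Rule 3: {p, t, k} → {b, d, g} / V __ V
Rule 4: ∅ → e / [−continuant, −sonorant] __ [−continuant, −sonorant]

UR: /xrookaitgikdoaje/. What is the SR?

Rule 1 (intervocalic spirantization): /k/ is a stop between vowels /o/ and /a/, so it spirantizes to the fricative [x]. /xrookaitgikdoaje/ → xrooxaitgikdoaje.
Rule 2 (stop-cluster i-epenthesis): /t/ and /g/ form a stop–stop cluster, so [i] is inserted between them. /k/ and /d/ form a stop–stop cluster, so [i] is inserted between them. /xrooxaitgikdoaje/ → xrooxaitigikidoaje.
Rule 3 (intervocalic voicing): /t/ is a voiceless stop between vowels /i/ and /i/, so it voices to [d]. /k/ is a voiceless stop between vowels /i/ and /i/, so it voices to [g]. /xrooxaitigikidoaje/ → xrooxaidigigidoaje.
Rule 4 (stop-cluster e-epenthesis): no segment meets the environment; /xrooxaidigigidoaje/ is unchanged.

xrooxaidigigidoaje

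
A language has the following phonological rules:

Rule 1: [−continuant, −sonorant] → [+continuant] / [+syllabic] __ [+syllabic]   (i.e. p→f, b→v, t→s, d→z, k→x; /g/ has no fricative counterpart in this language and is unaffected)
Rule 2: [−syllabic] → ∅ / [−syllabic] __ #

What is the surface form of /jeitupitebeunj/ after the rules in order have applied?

Rule 1 (intervocalic spirantization): /t/ is a stop between vowels /i/ and /u/, so it spirantizes to the fricative [s]. /p/ is a stop between vowels /u/ and /i/, so it spirantizes to the fricative [f]. /t/ is a stop between vowels /i/ and /e/, so it spirantizes to the fricative [s]. /b/ is a stop between vowels /e/ and /e/, so it spirantizes to the fricative [v]. /jeitupitebeunj/ → jeisufiseveunj.
Rule 2 (final cluster simplification): /j/ is the second consonant of a word-final cluster /nj/, so it deletes. /jeisufiseveunj/ → jeisufiseveun.

jeisufiseveun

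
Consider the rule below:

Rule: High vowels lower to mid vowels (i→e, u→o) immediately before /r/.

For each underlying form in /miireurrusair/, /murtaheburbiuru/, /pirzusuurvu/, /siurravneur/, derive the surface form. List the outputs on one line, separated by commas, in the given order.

/miireurrusair/: /i/ is a high vowel immediately before /r/, so it lowers to [e]. /u/ is a high vowel immediately before /r/, so it lowers to [o]. /i/ is a high vowel immediately before /r/, so it lowers to [e]. → [miereorrusaer].
/murtaheburbiuru/: /u/ is a high vowel immediately before /r/, so it lowers to [o]. /u/ is a high vowel immediately before /r/, so it lowers to [o]. /u/ is a high vowel immediately before /r/, so it lowers to [o]. → [mortaheborbioru].
/pirzusuurvu/: /i/ is a high vowel immediately before /r/, so it lowers to [e]. /u/ is a high vowel immediately before /r/, so it lowers to [o]. → [perzusuorvu].
/siurravneur/: /u/ is a high vowel immediately before /r/, so it lowers to [o]. /u/ is a high vowel immediately before /r/, so it lowers to [o]. → [siorravneor].

miereorrusaer, mortaheborbioru, perzusuorvu, siorravneor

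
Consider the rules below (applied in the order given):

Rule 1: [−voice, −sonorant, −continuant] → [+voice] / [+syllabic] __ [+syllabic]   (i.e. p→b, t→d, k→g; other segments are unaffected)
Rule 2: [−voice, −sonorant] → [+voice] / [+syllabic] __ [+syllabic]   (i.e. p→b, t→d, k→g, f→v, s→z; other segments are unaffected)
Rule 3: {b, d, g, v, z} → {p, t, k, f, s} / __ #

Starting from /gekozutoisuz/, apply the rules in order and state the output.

Rule 1 (intervocalic voicing): /k/ is a voiceless stop between vowels /e/ and /o/, so it voices to [g]. /t/ is a voiceless stop between vowels /u/ and /o/, so it voices to [d]. /gekozutoisuz/ → gegozudoisuz.
Rule 2 (intervocalic voicing): /s/ is a voiceless obstruent between vowels /i/ and /u/, so it voices to [z]. /gegozudoisuz/ → gegozudoizuz.
Rule 3 (final devoicing): /z/ is a voiced obstruent in word-final position, so it devoices to [s]. /gegozudoizuz/ → gegozudoizus.

gegozudoizus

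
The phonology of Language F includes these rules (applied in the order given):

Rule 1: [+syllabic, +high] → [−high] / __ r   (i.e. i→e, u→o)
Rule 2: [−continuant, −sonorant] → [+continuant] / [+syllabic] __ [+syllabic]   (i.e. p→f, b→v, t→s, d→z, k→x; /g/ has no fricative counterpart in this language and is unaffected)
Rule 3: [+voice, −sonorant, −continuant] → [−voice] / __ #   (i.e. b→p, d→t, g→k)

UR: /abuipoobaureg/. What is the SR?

avuifoovaorek

Rule 1 (pre-rhotic lowering): /u/ is a high vowel immediately before /r/, so it lowers to [o]. /abuipoobaureg/ → abuipoobaoreg.
Rule 2 (intervocalic spirantization): /b/ is a stop between vowels /a/ and /u/, so it spirantizes to the fricative [v]. /p/ is a stop between vowels /i/ and /o/, so it spirantizes to the fricative [f]. /b/ is a stop between vowels /o/ and /a/, so it spirantizes to the fricative [v]. /abuipoobaoreg/ → avuifoovaoreg.
Rule 3 (final devoicing): /g/ is a voiced stop in word-final position, so it devoices to [k]. /avuifoovaoreg/ → avuifoovaorek.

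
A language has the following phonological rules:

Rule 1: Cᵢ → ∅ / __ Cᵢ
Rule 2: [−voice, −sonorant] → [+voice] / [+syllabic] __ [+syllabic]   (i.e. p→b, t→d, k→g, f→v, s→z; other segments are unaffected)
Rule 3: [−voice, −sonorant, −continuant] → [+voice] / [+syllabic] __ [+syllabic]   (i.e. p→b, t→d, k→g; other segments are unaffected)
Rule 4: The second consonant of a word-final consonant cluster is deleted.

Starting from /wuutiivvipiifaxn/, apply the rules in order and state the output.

wuudiivibiivax

Rule 1 (degemination): /vv/ is a geminate; the first /v/ deletes. /wuutiivvipiifaxn/ → wuutiivipiifaxn.
Rule 2 (intervocalic voicing): /t/ is a voiceless obstruent between vowels /u/ and /i/, so it voices to [d]. /p/ is a voiceless obstruent between vowels /i/ and /i/, so it voices to [b]. /f/ is a voiceless obstruent between vowels /i/ and /a/, so it voices to [v]. /wuutiivipiifaxn/ → wuudiivibiivaxn.
Rule 3 (intervocalic voicing): no segment meets the environment; /wuudiivibiivaxn/ is unchanged.
Rule 4 (final cluster simplification): /n/ is the second consonant of a word-final cluster /xn/, so it deletes. /wuudiivibiivaxn/ → wuudiivibiivax.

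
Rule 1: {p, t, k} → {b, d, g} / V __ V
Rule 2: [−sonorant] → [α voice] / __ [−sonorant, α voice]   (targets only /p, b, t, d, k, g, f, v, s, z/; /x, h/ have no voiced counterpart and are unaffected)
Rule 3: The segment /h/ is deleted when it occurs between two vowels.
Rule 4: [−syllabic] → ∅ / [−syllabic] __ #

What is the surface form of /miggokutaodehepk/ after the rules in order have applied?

miggogudaodeep

Rule 1 (intervocalic voicing): /k/ is a voiceless stop between vowels /o/ and /u/, so it voices to [g]. /t/ is a voiceless stop between vowels /u/ and /a/, so it voices to [d]. /miggokutaodehepk/ → miggogudaodehepk.
Rule 2 (regressive voicing assimilation): no segment meets the environment; /miggogudaodehepk/ is unchanged.
Rule 3 (intervocalic h-deletion): /h/ occurs between vowels /e/ and /e/, so it deletes. /miggogudaodehepk/ → miggogudaodeepk.
Rule 4 (final cluster simplification): /k/ is the second consonant of a word-final cluster /pk/, so it deletes. /miggogudaodeepk/ → miggogudaodeep.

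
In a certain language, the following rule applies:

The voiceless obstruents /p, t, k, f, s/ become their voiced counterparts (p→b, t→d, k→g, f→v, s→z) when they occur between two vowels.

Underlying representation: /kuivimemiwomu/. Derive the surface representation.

kuivimemiwomu

No segment of /kuivimemiwomu/ meets the structural description of the rule, so the form surfaces unchanged.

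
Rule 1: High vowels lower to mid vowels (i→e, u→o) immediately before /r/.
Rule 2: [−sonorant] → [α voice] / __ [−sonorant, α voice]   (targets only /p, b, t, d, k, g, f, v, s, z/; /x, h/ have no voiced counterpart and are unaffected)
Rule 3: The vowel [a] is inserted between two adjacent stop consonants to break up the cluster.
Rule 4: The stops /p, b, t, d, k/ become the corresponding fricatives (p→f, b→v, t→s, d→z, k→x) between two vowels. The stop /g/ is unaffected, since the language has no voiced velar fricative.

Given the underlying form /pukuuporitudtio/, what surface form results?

Rule 1 (pre-rhotic lowering): no segment meets the environment; /pukuuporitudtio/ is unchanged.
Rule 2 (regressive voicing assimilation): /d/ precedes the voiceless obstruent /t/, so it devoices to [t] by assimilation. /pukuuporitudtio/ → pukuuporituttio.
Rule 3 (stop-cluster a-epenthesis): /t/ and /t/ form a stop–stop cluster, so [a] is inserted between them. /pukuuporituttio/ → pukuuporitutatio.
Rule 4 (intervocalic spirantization): /k/ is a stop between vowels /u/ and /u/, so it spirantizes to the fricative [x]. /p/ is a stop between vowels /u/ and /o/, so it spirantizes to the fricative [f]. /t/ is a stop between vowels /i/ and /u/, so it spirantizes to the fricative [s]. /t/ is a stop between vowels /u/ and /a/, so it spirantizes to the fricative [s]. /t/ is a stop between vowels /a/ and /i/, so it spirantizes to the fricative [s]. /pukuuporitutatio/ → puxuuforisusasio.

puxuuforisusasio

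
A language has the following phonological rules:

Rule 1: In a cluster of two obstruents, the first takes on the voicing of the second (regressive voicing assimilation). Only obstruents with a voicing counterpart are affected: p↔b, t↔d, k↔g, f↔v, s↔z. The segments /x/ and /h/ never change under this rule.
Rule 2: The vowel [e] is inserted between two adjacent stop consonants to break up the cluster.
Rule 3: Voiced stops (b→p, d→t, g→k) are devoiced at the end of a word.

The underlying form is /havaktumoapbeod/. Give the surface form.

Rule 1 (regressive voicing assimilation): /p/ precedes the voiced obstruent /b/, so it voices to [b] by assimilation. /havaktumoapbeod/ → havaktumoabbeod.
Rule 2 (stop-cluster e-epenthesis): /k/ and /t/ form a stop–stop cluster, so [e] is inserted between them. /b/ and /b/ form a stop–stop cluster, so [e] is inserted between them. /havaktumoabbeod/ → havaketumoabebeod.
Rule 3 (final devoicing): /d/ is a voiced stop in word-final position, so it devoices to [t]. /havaketumoabebeod/ → havaketumoabebeot.

havaketumoabebeot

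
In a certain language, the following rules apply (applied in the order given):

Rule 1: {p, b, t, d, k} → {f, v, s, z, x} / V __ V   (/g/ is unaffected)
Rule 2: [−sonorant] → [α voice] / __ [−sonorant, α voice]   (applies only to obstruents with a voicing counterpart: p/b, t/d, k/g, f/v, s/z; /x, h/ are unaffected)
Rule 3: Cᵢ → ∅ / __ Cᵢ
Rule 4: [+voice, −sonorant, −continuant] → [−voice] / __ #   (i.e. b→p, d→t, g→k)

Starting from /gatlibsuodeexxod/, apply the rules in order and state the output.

gatlipsuozeexot

Rule 1 (intervocalic spirantization): /d/ is a stop between vowels /o/ and /e/, so it spirantizes to the fricative [z]. /gatlibsuodeexxod/ → gatlibsuozeexxod.
Rule 2 (regressive voicing assimilation): /b/ precedes the voiceless obstruent /s/, so it devoices to [p] by assimilation. /gatlibsuozeexxod/ → gatlipsuozeexxod.
Rule 3 (degemination): /xx/ is a geminate; the first /x/ deletes. /gatlipsuozeexxod/ → gatlipsuozeexod.
Rule 4 (final devoicing): /d/ is a voiced stop in word-final position, so it devoices to [t]. /gatlipsuozeexod/ → gatlipsuozeexot.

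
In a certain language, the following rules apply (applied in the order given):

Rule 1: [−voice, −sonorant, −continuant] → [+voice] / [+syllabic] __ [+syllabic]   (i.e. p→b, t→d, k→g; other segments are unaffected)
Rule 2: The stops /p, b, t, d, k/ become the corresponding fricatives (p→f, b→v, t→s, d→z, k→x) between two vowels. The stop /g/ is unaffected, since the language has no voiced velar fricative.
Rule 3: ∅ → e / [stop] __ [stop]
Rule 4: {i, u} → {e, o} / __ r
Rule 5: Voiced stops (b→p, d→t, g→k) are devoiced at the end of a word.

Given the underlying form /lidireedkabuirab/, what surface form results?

Rule 1 (intervocalic voicing): no segment meets the environment; /lidireedkabuirab/ is unchanged.
Rule 2 (intervocalic spirantization): /d/ is a stop between vowels /i/ and /i/, so it spirantizes to the fricative [z]. /b/ is a stop between vowels /a/ and /u/, so it spirantizes to the fricative [v]. /lidireedkabuirab/ → lizireedkavuirab.
Rule 3 (stop-cluster e-epenthesis): /d/ and /k/ form a stop–stop cluster, so [e] is inserted between them. /lizireedkavuirab/ → lizireedekavuirab.
Rule 4 (pre-rhotic lowering): /i/ is a high vowel immediately before /r/, so it lowers to [e]. /i/ is a high vowel immediately before /r/, so it lowers to [e]. /lizireedekavuirab/ → lizereedekavuerab.
Rule 5 (final devoicing): /b/ is a voiced stop in word-final position, so it devoices to [p]. /lizereedekavuerab/ → lizereedekavuerap.

lizereedekavuerap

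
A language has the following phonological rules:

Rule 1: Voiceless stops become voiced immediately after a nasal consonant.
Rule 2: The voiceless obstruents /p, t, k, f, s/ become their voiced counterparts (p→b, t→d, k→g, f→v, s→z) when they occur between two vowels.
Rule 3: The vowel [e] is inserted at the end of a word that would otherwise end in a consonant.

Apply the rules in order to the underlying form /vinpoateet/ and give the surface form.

vinboadeete

Rule 1 (post-nasal voicing): /p/ is a voiceless stop immediately after the nasal /n/, so it voices to [b]. /vinpoateet/ → vinboateet.
Rule 2 (intervocalic voicing): /t/ is a voiceless obstruent between vowels /a/ and /e/, so it voices to [d]. /vinboateet/ → vinboadeet.
Rule 3 (final e-epenthesis): the form ends in the consonant /t/, so [e] is inserted word-finally. /vinboadeet/ → vinboadeete.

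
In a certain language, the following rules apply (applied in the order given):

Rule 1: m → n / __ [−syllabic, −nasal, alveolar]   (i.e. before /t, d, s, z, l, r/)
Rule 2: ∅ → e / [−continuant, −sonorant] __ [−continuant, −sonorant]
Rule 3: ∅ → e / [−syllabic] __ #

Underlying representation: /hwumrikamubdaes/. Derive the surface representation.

hwunrikamubedaese

Rule 1 (nasal place assimilation): /m/ precedes the alveolar consonant /r/, so it assimilates in place to [n]. /hwumrikamubdaes/ → hwunrikamubdaes.
Rule 2 (stop-cluster e-epenthesis): /b/ and /d/ form a stop–stop cluster, so [e] is inserted between them. /hwunrikamubdaes/ → hwunrikamubedaes.
Rule 3 (final e-epenthesis): the form ends in the consonant /s/, so [e] is inserted word-finally. /hwunrikamubedaes/ → hwunrikamubedaese.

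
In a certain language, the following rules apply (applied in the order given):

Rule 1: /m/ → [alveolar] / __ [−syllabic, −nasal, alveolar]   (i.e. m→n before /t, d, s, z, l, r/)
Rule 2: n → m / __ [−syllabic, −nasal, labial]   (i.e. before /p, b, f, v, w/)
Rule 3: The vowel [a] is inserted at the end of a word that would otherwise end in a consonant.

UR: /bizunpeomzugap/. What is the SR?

bizumpeonzugapa

Rule 1 (nasal place assimilation): /m/ precedes the alveolar consonant /z/, so it assimilates in place to [n]. /bizunpeomzugap/ → bizunpeonzugap.
Rule 2 (nasal place assimilation): /n/ precedes the labial consonant /p/, so it assimilates in place to [m]. /bizunpeonzugap/ → bizumpeonzugap.
Rule 3 (final a-epenthesis): the form ends in the consonant /p/, so [a] is inserted word-finally. /bizumpeonzugap/ → bizumpeonzugapa.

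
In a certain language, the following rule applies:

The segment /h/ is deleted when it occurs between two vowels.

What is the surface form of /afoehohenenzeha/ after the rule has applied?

afoeoenenzea

/h/ occurs between vowels /e/ and /o/, so it deletes.
/h/ occurs between vowels /o/ and /e/, so it deletes.
/h/ occurs between vowels /e/ and /a/, so it deletes.
Surface form: [afoeoenenzea].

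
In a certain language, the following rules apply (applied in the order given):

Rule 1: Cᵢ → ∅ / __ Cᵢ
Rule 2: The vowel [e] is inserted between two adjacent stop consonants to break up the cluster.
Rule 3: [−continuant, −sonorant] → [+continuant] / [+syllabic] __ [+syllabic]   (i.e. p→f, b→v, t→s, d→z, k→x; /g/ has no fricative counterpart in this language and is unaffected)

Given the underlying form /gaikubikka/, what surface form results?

Rule 1 (degemination): /kk/ is a geminate; the first /k/ deletes. /gaikubikka/ → gaikubika.
Rule 2 (stop-cluster e-epenthesis): no segment meets the environment; /gaikubika/ is unchanged.
Rule 3 (intervocalic spirantization): /k/ is a stop between vowels /i/ and /u/, so it spirantizes to the fricative [x]. /b/ is a stop between vowels /u/ and /i/, so it spirantizes to the fricative [v]. /k/ is a stop between vowels /i/ and /a/, so it spirantizes to the fricative [x]. /gaikubika/ → gaixuvixa.

gaixuvixa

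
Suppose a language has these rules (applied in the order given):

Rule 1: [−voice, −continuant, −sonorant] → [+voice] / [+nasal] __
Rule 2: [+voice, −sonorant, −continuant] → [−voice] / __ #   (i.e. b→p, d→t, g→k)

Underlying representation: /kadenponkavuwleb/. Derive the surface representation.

Rule 1 (post-nasal voicing): /p/ is a voiceless stop immediately after the nasal /n/, so it voices to [b]. /k/ is a voiceless stop immediately after the nasal /n/, so it voices to [g]. /kadenponkavuwleb/ → kadenbongavuwleb.
Rule 2 (final devoicing): /b/ is a voiced stop in word-final position, so it devoices to [p]. /kadenbongavuwleb/ → kadenbongavuwlep.

kadenbongavuwlep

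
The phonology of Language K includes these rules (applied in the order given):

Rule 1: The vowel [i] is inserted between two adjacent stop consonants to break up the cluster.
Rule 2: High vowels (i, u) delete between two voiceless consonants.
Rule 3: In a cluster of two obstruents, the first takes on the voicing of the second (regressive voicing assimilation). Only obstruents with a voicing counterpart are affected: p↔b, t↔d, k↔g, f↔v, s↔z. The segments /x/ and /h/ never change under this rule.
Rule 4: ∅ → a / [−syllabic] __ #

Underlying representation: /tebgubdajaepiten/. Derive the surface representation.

tebigubidajaeptena

Rule 1 (stop-cluster i-epenthesis): /b/ and /g/ form a stop–stop cluster, so [i] is inserted between them. /b/ and /d/ form a stop–stop cluster, so [i] is inserted between them. /tebgubdajaepiten/ → tebigubidajaepiten.
Rule 2 (high vowel syncope): /i/ is a high vowel flanked by voiceless consonants /p/ and /t/, so it deletes. /tebigubidajaepiten/ → tebigubidajaepten.
Rule 3 (regressive voicing assimilation): no segment meets the environment; /tebigubidajaepten/ is unchanged.
Rule 4 (final a-epenthesis): the form ends in the consonant /n/, so [a] is inserted word-finally. /tebigubidajaepten/ → tebigubidajaeptena.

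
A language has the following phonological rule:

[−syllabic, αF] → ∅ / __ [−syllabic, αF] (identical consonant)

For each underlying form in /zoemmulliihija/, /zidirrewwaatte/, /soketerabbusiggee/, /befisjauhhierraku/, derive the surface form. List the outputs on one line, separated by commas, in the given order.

/zoemmulliihija/: /mm/ is a geminate; the first /m/ deletes. /ll/ is a geminate; the first /l/ deletes. → [zoemuliihija].
/zidirrewwaatte/: /rr/ is a geminate; the first /r/ deletes. /ww/ is a geminate; the first /w/ deletes. /tt/ is a geminate; the first /t/ deletes. → [zidirewaate].
/soketerabbusiggee/: /bb/ is a geminate; the first /b/ deletes. /gg/ is a geminate; the first /g/ deletes. → [soketerabusigee].
/befisjauhhierraku/: /hh/ is a geminate; the first /h/ deletes. /rr/ is a geminate; the first /r/ deletes. → [befisjauhieraku].

zoemuliihija, zidirewaate, soketerabusigee, befisjauhieraku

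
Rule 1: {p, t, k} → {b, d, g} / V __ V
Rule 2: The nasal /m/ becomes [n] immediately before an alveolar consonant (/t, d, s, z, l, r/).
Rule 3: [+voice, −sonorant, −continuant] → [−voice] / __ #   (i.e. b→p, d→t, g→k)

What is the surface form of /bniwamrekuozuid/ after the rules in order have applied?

Rule 1 (intervocalic voicing): /k/ is a voiceless stop between vowels /e/ and /u/, so it voices to [g]. /bniwamrekuozuid/ → bniwamreguozuid.
Rule 2 (nasal place assimilation): /m/ precedes the alveolar consonant /r/, so it assimilates in place to [n]. /bniwamreguozuid/ → bniwanreguozuid.
Rule 3 (final devoicing): /d/ is a voiced stop in word-final position, so it devoices to [t]. /bniwanreguozuid/ → bniwanreguozuit.

bniwanreguozuit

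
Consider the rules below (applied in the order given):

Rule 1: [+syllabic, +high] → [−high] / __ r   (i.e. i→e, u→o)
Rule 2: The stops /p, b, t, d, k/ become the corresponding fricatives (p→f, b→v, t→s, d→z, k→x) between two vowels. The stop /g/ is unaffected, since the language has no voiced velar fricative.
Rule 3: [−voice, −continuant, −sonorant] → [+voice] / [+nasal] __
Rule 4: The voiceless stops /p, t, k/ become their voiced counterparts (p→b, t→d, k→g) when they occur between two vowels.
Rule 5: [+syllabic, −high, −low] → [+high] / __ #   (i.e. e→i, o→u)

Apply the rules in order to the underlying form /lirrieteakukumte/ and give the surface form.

Rule 1 (pre-rhotic lowering): /i/ is a high vowel immediately before /r/, so it lowers to [e]. /lirrieteakukumte/ → lerrieteakukumte.
Rule 2 (intervocalic spirantization): /t/ is a stop between vowels /e/ and /e/, so it spirantizes to the fricative [s]. /k/ is a stop between vowels /a/ and /u/, so it spirantizes to the fricative [x]. /k/ is a stop between vowels /u/ and /u/, so it spirantizes to the fricative [x]. /lerrieteakukumte/ → lerrieseaxuxumte.
Rule 3 (post-nasal voicing): /t/ is a voiceless stop immediately after the nasal /m/, so it voices to [d]. /lerrieseaxuxumte/ → lerrieseaxuxumde.
Rule 4 (intervocalic voicing): no segment meets the environment; /lerrieseaxuxumde/ is unchanged.
Rule 5 (final vowel raising): /e/ is a mid vowel in word-final position, so it raises to [i]. /lerrieseaxuxumde/ → lerrieseaxuxumdi.

lerrieseaxuxumdi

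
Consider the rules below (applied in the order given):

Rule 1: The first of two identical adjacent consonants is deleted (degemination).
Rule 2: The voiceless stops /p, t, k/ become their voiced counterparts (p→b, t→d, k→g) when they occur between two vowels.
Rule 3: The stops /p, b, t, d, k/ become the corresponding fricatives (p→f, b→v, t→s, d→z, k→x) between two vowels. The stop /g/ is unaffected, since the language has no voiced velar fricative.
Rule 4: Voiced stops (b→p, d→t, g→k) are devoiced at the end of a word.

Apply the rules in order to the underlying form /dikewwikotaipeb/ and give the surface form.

Rule 1 (degemination): /ww/ is a geminate; the first /w/ deletes. /dikewwikotaipeb/ → dikewikotaipeb.
Rule 2 (intervocalic voicing): /k/ is a voiceless stop between vowels /i/ and /e/, so it voices to [g]. /k/ is a voiceless stop between vowels /i/ and /o/, so it voices to [g]. /t/ is a voiceless stop between vowels /o/ and /a/, so it voices to [d]. /p/ is a voiceless stop between vowels /i/ and /e/, so it voices to [b]. /dikewikotaipeb/ → digewigodaibeb.
Rule 3 (intervocalic spirantization): /d/ is a stop between vowels /o/ and /a/, so it spirantizes to the fricative [z]. /b/ is a stop between vowels /i/ and /e/, so it spirantizes to the fricative [v]. /digewigodaibeb/ → digewigozaiveb.
Rule 4 (final devoicing): /b/ is a voiced stop in word-final position, so it devoices to [p]. /digewigozaiveb/ → digewigozaivep.

digewigozaivep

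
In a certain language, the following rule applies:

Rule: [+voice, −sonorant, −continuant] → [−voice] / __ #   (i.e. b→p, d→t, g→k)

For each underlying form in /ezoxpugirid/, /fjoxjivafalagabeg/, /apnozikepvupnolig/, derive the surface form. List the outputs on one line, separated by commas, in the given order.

/ezoxpugirid/: /d/ is a voiced stop in word-final position, so it devoices to [t]. → [ezoxpugirit].
/fjoxjivafalagabeg/: /g/ is a voiced stop in word-final position, so it devoices to [k]. → [fjoxjivafalagabek].
/apnozikepvupnolig/: /g/ is a voiced stop in word-final position, so it devoices to [k]. → [apnozikepvupnolik].

ezoxpugirit, fjoxjivafalagabek, apnozikepvupnolik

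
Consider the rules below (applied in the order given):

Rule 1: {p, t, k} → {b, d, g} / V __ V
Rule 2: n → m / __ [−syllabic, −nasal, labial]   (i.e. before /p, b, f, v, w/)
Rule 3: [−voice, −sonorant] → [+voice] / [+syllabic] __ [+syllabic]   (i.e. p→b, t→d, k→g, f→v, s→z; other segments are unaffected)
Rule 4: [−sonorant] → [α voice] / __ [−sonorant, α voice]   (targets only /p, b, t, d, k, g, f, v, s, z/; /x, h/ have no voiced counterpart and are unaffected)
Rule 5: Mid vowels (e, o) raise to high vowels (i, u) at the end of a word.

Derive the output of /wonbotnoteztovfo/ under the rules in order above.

wombotnodestoffu

Rule 1 (intervocalic voicing): /t/ is a voiceless stop between vowels /o/ and /e/, so it voices to [d]. /wonbotnoteztovfo/ → wonbotnodeztovfo.
Rule 2 (nasal place assimilation): /n/ precedes the labial consonant /b/, so it assimilates in place to [m]. /wonbotnodeztovfo/ → wombotnodeztovfo.
Rule 3 (intervocalic voicing): no segment meets the environment; /wombotnodeztovfo/ is unchanged.
Rule 4 (regressive voicing assimilation): /z/ precedes the voiceless obstruent /t/, so it devoices to [s] by assimilation. /v/ precedes the voiceless obstruent /f/, so it devoices to [f] by assimilation. /wombotnodeztovfo/ → wombotnodestoffo.
Rule 5 (final vowel raising): /o/ is a mid vowel in word-final position, so it raises to [u]. /wombotnodestoffo/ → wombotnodestoffu.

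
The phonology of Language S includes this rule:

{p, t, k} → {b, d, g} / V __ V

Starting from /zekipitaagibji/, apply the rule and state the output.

/k/ is a voiceless stop between vowels /e/ and /i/, so it voices to [g].
/p/ is a voiceless stop between vowels /i/ and /i/, so it voices to [b].
/t/ is a voiceless stop between vowels /i/ and /a/, so it voices to [d].
Surface form: [zegibidaagibji].

zegibidaagibji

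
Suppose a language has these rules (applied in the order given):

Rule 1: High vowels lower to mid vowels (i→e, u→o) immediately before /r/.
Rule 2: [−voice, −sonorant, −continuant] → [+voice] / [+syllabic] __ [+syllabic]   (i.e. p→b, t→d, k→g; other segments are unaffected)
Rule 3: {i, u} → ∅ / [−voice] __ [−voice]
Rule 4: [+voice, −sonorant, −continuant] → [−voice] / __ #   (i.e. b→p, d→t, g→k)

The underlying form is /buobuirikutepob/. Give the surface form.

buobuerigudebop

Rule 1 (pre-rhotic lowering): /i/ is a high vowel immediately before /r/, so it lowers to [e]. /buobuirikutepob/ → buobuerikutepob.
Rule 2 (intervocalic voicing): /k/ is a voiceless stop between vowels /i/ and /u/, so it voices to [g]. /t/ is a voiceless stop between vowels /u/ and /e/, so it voices to [d]. /p/ is a voiceless stop between vowels /e/ and /o/, so it voices to [b]. /buobuerikutepob/ → buobuerigudebob.
Rule 3 (high vowel syncope): no segment meets the environment; /buobuerigudebob/ is unchanged.
Rule 4 (final devoicing): /b/ is a voiced stop in word-final position, so it devoices to [p]. /buobuerigudebob/ → buobuerigudebop.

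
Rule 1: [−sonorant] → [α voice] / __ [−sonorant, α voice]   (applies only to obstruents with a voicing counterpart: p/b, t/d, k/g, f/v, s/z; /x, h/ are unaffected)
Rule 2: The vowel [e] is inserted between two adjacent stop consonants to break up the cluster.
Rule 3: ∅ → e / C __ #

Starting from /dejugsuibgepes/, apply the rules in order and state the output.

dejuksuibegepese

Rule 1 (regressive voicing assimilation): /g/ precedes the voiceless obstruent /s/, so it devoices to [k] by assimilation. /dejugsuibgepes/ → dejuksuibgepes.
Rule 2 (stop-cluster e-epenthesis): /b/ and /g/ form a stop–stop cluster, so [e] is inserted between them. /dejuksuibgepes/ → dejuksuibegepes.
Rule 3 (final e-epenthesis): the form ends in the consonant /s/, so [e] is inserted word-finally. /dejuksuibegepes/ → dejuksuibegepese.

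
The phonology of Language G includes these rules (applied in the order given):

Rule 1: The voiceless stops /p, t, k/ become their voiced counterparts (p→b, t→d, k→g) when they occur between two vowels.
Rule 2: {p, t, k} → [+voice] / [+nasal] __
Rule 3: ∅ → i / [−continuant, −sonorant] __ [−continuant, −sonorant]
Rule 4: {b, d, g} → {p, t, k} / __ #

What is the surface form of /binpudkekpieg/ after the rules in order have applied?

binbudikekipiek

Rule 1 (intervocalic voicing): no segment meets the environment; /binpudkekpieg/ is unchanged.
Rule 2 (post-nasal voicing): /p/ is a voiceless stop immediately after the nasal /n/, so it voices to [b]. /binpudkekpieg/ → binbudkekpieg.
Rule 3 (stop-cluster i-epenthesis): /d/ and /k/ form a stop–stop cluster, so [i] is inserted between them. /k/ and /p/ form a stop–stop cluster, so [i] is inserted between them. /binbudkekpieg/ → binbudikekipieg.
Rule 4 (final devoicing): /g/ is a voiced stop in word-final position, so it devoices to [k]. /binbudikekipieg/ → binbudikekipiek.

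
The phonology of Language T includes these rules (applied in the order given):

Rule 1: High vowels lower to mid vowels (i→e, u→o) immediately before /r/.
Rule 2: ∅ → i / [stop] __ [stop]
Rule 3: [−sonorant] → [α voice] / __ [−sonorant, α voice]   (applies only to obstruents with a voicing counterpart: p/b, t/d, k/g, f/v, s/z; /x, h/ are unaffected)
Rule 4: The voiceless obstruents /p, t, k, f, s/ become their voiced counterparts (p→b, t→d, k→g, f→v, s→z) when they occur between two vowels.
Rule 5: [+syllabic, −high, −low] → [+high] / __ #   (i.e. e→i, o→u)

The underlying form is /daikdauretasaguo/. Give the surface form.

Rule 1 (pre-rhotic lowering): /u/ is a high vowel immediately before /r/, so it lowers to [o]. /daikdauretasaguo/ → daikdaoretasaguo.
Rule 2 (stop-cluster i-epenthesis): /k/ and /d/ form a stop–stop cluster, so [i] is inserted between them. /daikdaoretasaguo/ → daikidaoretasaguo.
Rule 3 (regressive voicing assimilation): no segment meets the environment; /daikidaoretasaguo/ is unchanged.
Rule 4 (intervocalic voicing): /k/ is a voiceless obstruent between vowels /i/ and /i/, so it voices to [g]. /t/ is a voiceless obstruent between vowels /e/ and /a/, so it voices to [d]. /s/ is a voiceless obstruent between vowels /a/ and /a/, so it voices to [z]. /daikidaoretasaguo/ → daigidaoredazaguo.
Rule 5 (final vowel raising): /o/ is a mid vowel in word-final position, so it raises to [u]. /daigidaoredazaguo/ → daigidaoredazaguu.

daigidaoredazaguu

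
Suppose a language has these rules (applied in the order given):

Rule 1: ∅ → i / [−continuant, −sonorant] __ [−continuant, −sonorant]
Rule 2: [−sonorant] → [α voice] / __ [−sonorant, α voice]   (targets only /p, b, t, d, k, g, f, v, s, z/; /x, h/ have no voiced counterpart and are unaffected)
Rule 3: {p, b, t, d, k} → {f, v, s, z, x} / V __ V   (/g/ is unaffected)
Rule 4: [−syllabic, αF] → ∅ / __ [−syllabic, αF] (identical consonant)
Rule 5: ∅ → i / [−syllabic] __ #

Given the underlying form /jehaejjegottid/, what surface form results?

jehaejegosisidi

Rule 1 (stop-cluster i-epenthesis): /t/ and /t/ form a stop–stop cluster, so [i] is inserted between them. /jehaejjegottid/ → jehaejjegotitid.
Rule 2 (regressive voicing assimilation): no segment meets the environment; /jehaejjegotitid/ is unchanged.
Rule 3 (intervocalic spirantization): /t/ is a stop between vowels /o/ and /i/, so it spirantizes to the fricative [s]. /t/ is a stop between vowels /i/ and /i/, so it spirantizes to the fricative [s]. /jehaejjegotitid/ → jehaejjegosisid.
Rule 4 (degemination): /jj/ is a geminate; the first /j/ deletes. /jehaejjegosisid/ → jehaejegosisid.
Rule 5 (final i-epenthesis): the form ends in the consonant /d/, so [i] is inserted word-finally. /jehaejegosisid/ → jehaejegosisidi.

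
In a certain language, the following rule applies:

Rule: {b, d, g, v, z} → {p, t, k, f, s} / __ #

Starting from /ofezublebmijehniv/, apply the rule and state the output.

/v/ is a voiced obstruent in word-final position, so it devoices to [f].
The other instances of /z/, /b/ do not occur in the required environment and remain unchanged.
Surface form: [ofezublebmijehnif].

ofezublebmijehnif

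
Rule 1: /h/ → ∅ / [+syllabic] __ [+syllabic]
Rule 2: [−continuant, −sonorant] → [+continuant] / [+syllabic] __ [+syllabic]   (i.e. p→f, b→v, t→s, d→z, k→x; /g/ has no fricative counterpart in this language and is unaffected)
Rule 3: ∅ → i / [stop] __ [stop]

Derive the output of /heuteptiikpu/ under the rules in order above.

heusepitiikipu

Rule 1 (intervocalic h-deletion): no segment meets the environment; /heuteptiikpu/ is unchanged.
Rule 2 (intervocalic spirantization): /t/ is a stop between vowels /u/ and /e/, so it spirantizes to the fricative [s]. /heuteptiikpu/ → heuseptiikpu.
Rule 3 (stop-cluster i-epenthesis): /p/ and /t/ form a stop–stop cluster, so [i] is inserted between them. /k/ and /p/ form a stop–stop cluster, so [i] is inserted between them. /heuseptiikpu/ → heusepitiikipu.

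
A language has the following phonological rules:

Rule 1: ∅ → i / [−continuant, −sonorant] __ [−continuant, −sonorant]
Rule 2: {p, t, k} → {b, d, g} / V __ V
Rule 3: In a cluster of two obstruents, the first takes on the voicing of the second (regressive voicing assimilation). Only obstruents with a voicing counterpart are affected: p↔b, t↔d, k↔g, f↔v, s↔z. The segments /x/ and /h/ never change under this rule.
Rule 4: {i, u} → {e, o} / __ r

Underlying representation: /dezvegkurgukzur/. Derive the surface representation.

dezvegigorgugzor

Rule 1 (stop-cluster i-epenthesis): /g/ and /k/ form a stop–stop cluster, so [i] is inserted between them. /dezvegkurgukzur/ → dezvegikurgukzur.
Rule 2 (intervocalic voicing): /k/ is a voiceless stop between vowels /i/ and /u/, so it voices to [g]. /dezvegikurgukzur/ → dezvegigurgukzur.
Rule 3 (regressive voicing assimilation): /k/ precedes the voiced obstruent /z/, so it voices to [g] by assimilation. /dezvegigurgukzur/ → dezvegigurgugzur.
Rule 4 (pre-rhotic lowering): /u/ is a high vowel immediately before /r/, so it lowers to [o]. /u/ is a high vowel immediately before /r/, so it lowers to [o]. /dezvegigurgugzur/ → dezvegigorgugzor.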